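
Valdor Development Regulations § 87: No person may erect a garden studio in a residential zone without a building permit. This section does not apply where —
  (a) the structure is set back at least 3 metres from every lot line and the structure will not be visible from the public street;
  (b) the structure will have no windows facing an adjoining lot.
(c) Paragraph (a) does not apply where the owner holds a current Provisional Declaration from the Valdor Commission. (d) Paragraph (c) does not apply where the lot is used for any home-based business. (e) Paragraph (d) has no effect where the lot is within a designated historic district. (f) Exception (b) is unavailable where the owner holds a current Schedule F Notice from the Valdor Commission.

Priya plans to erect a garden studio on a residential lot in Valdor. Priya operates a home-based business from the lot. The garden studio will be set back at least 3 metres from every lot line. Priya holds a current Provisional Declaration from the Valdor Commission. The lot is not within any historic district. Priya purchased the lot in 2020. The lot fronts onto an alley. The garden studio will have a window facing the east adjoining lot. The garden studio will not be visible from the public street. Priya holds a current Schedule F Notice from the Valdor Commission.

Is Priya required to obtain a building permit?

Exception (a) is satisfied on its face — the setback is at least 3 m on every side; the structure will not be visible from the street. Considering the limiting provisions: (c) would limit (a) — a current Provisional Declaration is held — but (d) sets (c) aside: (d) is triggered — a home-based business operates on the lot. (e) is not triggered (the lot is not in a historic district), so (d) stands. (a) remains available.
Exception (b) does not apply: a window faces an adjoining lot.

No — exception (a) applies; Priya does not need a building permit.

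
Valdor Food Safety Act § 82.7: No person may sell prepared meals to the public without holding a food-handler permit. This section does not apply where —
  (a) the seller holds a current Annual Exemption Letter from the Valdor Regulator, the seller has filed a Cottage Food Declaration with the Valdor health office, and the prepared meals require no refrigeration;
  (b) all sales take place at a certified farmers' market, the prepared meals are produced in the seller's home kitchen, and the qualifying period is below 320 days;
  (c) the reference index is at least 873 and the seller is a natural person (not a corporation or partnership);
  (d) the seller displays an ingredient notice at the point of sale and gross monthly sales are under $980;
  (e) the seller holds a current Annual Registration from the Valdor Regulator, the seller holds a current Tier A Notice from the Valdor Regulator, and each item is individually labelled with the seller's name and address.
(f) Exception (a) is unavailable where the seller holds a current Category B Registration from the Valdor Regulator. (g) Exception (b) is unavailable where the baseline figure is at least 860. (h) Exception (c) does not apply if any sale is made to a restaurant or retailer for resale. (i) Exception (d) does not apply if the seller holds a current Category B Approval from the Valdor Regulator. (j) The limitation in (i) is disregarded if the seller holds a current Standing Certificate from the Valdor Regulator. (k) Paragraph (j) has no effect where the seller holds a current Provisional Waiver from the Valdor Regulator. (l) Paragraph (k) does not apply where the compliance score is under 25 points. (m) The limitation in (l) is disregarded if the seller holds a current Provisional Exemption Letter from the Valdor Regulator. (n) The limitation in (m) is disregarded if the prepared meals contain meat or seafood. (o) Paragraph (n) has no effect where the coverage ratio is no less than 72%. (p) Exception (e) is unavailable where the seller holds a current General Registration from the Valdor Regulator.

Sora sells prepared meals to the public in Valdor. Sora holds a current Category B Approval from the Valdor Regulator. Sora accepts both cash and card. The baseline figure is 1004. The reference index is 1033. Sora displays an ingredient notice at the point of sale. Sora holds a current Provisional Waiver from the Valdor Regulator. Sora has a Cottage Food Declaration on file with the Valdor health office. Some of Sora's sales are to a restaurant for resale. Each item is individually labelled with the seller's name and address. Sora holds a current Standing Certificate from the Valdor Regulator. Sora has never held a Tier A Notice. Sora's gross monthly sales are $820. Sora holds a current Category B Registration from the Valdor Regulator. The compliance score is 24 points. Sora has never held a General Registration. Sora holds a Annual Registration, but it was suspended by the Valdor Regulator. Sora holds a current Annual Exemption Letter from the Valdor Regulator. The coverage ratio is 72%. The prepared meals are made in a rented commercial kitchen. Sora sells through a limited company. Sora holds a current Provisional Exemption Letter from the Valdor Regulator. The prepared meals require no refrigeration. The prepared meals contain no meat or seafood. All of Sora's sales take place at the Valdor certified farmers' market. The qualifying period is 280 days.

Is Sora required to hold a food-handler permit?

Yes — Sora must hold a food-handler permit.

Exception (a)'s conditions are all satisfied: a current Annual Exemption Letter is held; a Cottage Food Declaration is on file; the prepared meals are shelf-stable. But applying paragraph (f): (f) operates against (a): a current Category B Registration is held. So (a) is unavailable.
Exception (b) requires that the prepared meals are produced in the seller's home kitchen; but the prepared meals are made in a commercial kitchen, not a home kitchen, so (b) is unavailable.
Exception (c) requires that the seller is a natural person (not a corporation or partnership); but the seller operates through a limited company, so (c) is unavailable.
Exception (d) is satisfied on its face — an ingredient notice is displayed; gross monthly sales are $820, under the $980 limit. But: (i) operates — a current Category B Approval is held. (j) operates (a current Standing Certificate is held), but is displaced by (k): (k) applies — a current Provisional Waiver is held. (l) would limit (k) — the compliance score is 24 points, under the 25 points limit — but (m) sets (l) aside: (m) operates against (l): a current Provisional Exemption Letter is held. (n) is not engaged (the prepared meals contain no meat or seafood), so (m) stands. Exception (d) does not apply.
Exception (e) requires that the seller holds a current Annual Registration from the Valdor Regulator; but there is no Annual Registration in force, so (e) is unavailable.
No exception applies. The general rule governs.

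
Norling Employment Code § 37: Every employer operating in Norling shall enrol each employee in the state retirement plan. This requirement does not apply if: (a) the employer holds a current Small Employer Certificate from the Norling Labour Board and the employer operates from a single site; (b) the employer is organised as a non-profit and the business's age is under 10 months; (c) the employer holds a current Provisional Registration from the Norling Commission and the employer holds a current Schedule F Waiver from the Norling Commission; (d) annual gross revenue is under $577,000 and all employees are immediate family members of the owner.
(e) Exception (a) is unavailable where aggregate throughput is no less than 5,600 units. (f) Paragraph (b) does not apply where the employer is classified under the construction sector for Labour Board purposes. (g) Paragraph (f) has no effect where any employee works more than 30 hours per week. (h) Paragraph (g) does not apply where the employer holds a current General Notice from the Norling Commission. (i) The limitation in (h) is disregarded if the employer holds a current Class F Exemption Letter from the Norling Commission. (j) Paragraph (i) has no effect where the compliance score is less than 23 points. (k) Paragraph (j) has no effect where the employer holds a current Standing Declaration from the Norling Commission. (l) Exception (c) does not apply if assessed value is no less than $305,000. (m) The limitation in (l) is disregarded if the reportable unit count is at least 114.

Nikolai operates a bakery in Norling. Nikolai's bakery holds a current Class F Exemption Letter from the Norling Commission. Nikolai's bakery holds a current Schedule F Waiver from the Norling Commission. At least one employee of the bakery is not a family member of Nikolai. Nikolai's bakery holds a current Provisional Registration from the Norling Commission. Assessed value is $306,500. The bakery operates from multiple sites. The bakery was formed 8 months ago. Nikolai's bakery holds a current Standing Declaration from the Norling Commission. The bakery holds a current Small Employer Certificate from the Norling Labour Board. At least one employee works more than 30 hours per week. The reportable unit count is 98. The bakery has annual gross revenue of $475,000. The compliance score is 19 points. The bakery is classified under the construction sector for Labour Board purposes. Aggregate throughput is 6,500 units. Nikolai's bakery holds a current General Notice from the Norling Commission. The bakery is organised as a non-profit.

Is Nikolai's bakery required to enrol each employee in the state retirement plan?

No — exception (b) applies; Nikolai's bakery is not required to enrol each employee in the state retirement plan.

Exception (a) fails — the employer operates from multiple sites.
Exception (b)'s conditions are all satisfied: the employer is a non-profit; the business's age is 8 months, under the 10 months limit. Applying paragraphs (f)–(k): (f) would limit (b) — the bakery is classified under the construction sector — but (g) sets (f) aside: (g) is engaged — at least one employee exceeds 30 hours/week. (h) would limit (g) — a current General Notice is held — but (i) sets (h) aside: (i) applies — a current Class F Exemption Letter is held. (j) is engaged (the compliance score is 19 points, less than the 23 points limit), but yields to (k): (k) operates against (j): a current Standing Declaration is held. Exception (b) stands.
Exception (c): a current Provisional Registration is held; a current Schedule F Waiver is held — every condition holds. But: (l) operates — assessed value is $306,500, meeting the $305,000 threshold. (m), which would lift (l), is inapplicable — the reportable unit count is 98, short of 114. So (c) is unavailable.
Exception (d) fails — at least one employee is not a family member.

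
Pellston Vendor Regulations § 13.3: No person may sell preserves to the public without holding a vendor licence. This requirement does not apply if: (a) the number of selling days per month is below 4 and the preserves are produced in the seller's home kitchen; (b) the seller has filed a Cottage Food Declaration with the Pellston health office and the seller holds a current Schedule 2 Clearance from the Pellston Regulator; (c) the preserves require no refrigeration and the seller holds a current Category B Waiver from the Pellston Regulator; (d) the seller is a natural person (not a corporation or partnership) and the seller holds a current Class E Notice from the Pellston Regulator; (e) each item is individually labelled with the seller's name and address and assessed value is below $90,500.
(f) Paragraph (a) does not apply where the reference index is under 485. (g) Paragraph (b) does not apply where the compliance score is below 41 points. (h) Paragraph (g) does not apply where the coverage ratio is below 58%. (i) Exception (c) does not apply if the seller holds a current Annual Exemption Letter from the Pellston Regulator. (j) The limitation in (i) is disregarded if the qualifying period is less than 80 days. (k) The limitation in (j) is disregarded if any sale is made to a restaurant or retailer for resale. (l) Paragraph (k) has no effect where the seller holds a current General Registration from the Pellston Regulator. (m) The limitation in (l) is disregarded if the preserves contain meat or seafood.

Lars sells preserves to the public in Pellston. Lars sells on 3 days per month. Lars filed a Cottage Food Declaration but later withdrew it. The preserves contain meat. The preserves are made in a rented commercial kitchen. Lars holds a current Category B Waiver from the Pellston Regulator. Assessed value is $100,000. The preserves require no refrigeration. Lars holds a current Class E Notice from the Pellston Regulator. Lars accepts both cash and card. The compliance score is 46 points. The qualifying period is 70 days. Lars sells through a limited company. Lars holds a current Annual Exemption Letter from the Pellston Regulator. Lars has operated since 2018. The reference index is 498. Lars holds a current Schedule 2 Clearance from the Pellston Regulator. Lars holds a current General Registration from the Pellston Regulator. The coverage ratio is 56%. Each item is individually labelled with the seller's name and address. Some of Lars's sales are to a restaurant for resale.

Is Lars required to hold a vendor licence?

Yes — Lars must hold a vendor licence.

Exception (a) fails — the preserves are made in a commercial kitchen, not a home kitchen.
Exception (b) fails — the Cottage Food Declaration was withdrawn.
All of (c)'s requirements are met (the preserves are shelf-stable; a current Category B Waiver is held). But applying paragraphs (i)–(m): (i) operates against (c): a current Annual Exemption Letter is held. (j) applies (the qualifying period is 70 days, less than the 80 days limit), but is overridden by (k): (k) operates — some sales are to a restaurant for resale. (l) would limit (k) — a current General Registration is held — but (m) sets (l) aside: (m) applies — the preserves contain meat. (c) is therefore removed.
Exception (d) fails — the seller operates through a limited company.
Exception (e) requires that assessed value is below $90,500; but assessed value is $100,000, not below $90,500, so (e) is unavailable.
No exception is made out. Lars falls within the general rule.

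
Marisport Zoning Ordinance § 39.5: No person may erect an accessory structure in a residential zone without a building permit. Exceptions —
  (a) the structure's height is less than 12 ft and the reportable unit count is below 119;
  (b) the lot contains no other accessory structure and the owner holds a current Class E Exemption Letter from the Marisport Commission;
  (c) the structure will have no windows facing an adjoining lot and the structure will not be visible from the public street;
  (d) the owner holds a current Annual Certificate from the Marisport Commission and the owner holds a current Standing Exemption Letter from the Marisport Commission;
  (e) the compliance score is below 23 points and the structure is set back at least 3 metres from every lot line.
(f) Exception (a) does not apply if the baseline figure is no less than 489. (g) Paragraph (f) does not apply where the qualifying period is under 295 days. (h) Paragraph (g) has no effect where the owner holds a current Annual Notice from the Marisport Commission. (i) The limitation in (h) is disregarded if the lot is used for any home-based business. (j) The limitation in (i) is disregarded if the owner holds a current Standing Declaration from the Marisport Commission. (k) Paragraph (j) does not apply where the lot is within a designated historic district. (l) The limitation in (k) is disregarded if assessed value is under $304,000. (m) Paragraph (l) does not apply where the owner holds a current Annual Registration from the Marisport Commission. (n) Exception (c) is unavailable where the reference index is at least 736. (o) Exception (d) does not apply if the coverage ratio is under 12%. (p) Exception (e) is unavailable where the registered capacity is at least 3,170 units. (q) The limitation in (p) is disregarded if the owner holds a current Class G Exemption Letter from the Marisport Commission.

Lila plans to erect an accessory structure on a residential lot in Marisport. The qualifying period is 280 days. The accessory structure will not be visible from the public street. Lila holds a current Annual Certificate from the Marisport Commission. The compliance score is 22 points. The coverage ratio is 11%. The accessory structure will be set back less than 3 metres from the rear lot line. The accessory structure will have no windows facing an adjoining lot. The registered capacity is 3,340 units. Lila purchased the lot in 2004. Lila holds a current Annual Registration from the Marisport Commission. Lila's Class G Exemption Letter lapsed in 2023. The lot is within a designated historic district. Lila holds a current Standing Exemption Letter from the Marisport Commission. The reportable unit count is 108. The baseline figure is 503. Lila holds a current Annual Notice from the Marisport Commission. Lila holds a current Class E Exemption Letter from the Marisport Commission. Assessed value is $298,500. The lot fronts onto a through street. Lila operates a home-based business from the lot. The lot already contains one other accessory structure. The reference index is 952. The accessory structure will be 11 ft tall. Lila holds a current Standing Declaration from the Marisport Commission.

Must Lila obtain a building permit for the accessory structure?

Exception (a) is satisfied on its face — the structure's height is 11 ft, less than the 12 ft limit; the reportable unit count is 108, below the 119 limit. Under paragraphs (f)–(m): (f) would limit (a) — the baseline figure is 503, meeting the 489 threshold — but (g) sets (f) aside: (g) operates — the qualifying period is 280 days, under the 295 days limit. (h) would limit (g) — a current Annual Notice is held — but (i) sets (h) aside: (i) is engaged — a home-based business operates on the lot. (j) applies (a current Standing Declaration is held), but is itself disapplied by (k): (k) applies — the lot is in a historic district. (l) would limit (k) — assessed value is $298,500, under the $304,000 limit — but (m) sets (l) aside: (m) applies — a current Annual Registration is held. So (a) applies.
Exception (b) does not apply: the lot already has another accessory structure.
All of (c)'s requirements are met (no windows face an adjoining lot; the structure will not be visible from the street). But applying paragraph (n): (n) is engaged — the reference index is 952, meeting the 736 threshold. So (c) is unavailable.
Exception (d) is satisfied on its face — a current Annual Certificate is held; a current Standing Exemption Letter is held. But: (o) is triggered — the coverage ratio is 11%, under the 12% limit. (d) is therefore removed.
Exception (e) fails — the rear setback is under 3 m.

No — exception (a) applies; Lila does not need a building permit.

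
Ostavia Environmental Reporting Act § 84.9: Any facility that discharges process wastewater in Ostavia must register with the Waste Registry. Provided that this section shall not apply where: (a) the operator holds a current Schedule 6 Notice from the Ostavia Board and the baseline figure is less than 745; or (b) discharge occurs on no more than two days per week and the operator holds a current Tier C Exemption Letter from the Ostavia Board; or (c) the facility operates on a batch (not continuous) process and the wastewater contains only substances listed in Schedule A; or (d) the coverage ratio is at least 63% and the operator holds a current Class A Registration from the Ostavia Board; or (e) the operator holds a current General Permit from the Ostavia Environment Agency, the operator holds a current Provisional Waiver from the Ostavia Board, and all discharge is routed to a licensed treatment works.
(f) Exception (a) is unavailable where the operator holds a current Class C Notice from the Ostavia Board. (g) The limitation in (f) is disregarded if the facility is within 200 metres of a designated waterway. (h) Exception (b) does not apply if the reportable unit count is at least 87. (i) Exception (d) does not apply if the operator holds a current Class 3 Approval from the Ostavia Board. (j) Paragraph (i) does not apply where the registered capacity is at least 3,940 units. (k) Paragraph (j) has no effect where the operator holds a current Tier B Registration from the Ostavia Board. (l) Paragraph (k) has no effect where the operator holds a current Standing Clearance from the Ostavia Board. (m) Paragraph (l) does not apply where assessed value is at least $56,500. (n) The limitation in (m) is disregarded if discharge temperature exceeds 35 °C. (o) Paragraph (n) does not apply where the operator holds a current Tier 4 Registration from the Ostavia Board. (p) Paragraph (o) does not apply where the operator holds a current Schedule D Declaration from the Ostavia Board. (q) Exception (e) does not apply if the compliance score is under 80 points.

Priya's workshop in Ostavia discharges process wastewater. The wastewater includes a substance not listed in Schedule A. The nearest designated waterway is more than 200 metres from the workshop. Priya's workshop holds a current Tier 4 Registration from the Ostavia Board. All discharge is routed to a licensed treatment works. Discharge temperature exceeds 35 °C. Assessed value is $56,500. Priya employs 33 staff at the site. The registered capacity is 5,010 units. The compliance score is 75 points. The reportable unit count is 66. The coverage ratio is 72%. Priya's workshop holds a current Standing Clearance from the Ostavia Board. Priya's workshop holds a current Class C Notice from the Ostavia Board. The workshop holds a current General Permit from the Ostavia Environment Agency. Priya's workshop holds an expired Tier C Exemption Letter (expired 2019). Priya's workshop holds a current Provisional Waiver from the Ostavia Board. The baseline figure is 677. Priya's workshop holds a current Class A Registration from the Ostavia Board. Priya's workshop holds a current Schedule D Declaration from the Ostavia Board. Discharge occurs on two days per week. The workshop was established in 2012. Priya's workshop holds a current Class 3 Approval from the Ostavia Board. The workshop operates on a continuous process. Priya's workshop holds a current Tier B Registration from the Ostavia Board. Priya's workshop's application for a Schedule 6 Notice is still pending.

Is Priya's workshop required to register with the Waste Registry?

No — exception (d) applies; Priya's workshop is not required to register with the Waste Registry.

Exception (a) does not apply: there is no Schedule 6 Notice in force.
Exception (b) requires that the operator holds a current Tier C Exemption Letter from the Ostavia Board; but no current Tier C Exemption Letter is held, so (b) is unavailable.
Exception (c) requires that the facility operates on a batch (not continuous) process; but the facility operates on a continuous process, so (c) is unavailable.
Exception (d): the coverage ratio is 72%, meeting the 63% threshold; a current Class A Registration is held — every condition holds. Considering the limiting provisions: (i) would limit (d) — a current Class 3 Approval is held — but (j) sets (i) aside: (j) operates against (i): the registered capacity is 5,010 units, meeting the 3,940 units threshold. (k) would limit (j) — a current Tier B Registration is held — but (l) sets (k) aside: (l) operates against (k): a current Standing Clearance is held. (m) would limit (l) — assessed value is $56,500, meeting the $56,500 threshold — but (n) sets (m) aside: (n) operates against (m): discharge temperature exceeds 35 °C. (o) would limit (n) — a current Tier 4 Registration is held — but (p) sets (o) aside: (p) operates against (o): a current Schedule D Declaration is held. Exception (d) stands.
Exception (e) is satisfied on its face — a current General Permit is held; a current Provisional Waiver is held; discharge is routed to a licensed treatment works. But: (q) is engaged — the compliance score is 75 points, under the 80 points limit. So (e) is unavailable.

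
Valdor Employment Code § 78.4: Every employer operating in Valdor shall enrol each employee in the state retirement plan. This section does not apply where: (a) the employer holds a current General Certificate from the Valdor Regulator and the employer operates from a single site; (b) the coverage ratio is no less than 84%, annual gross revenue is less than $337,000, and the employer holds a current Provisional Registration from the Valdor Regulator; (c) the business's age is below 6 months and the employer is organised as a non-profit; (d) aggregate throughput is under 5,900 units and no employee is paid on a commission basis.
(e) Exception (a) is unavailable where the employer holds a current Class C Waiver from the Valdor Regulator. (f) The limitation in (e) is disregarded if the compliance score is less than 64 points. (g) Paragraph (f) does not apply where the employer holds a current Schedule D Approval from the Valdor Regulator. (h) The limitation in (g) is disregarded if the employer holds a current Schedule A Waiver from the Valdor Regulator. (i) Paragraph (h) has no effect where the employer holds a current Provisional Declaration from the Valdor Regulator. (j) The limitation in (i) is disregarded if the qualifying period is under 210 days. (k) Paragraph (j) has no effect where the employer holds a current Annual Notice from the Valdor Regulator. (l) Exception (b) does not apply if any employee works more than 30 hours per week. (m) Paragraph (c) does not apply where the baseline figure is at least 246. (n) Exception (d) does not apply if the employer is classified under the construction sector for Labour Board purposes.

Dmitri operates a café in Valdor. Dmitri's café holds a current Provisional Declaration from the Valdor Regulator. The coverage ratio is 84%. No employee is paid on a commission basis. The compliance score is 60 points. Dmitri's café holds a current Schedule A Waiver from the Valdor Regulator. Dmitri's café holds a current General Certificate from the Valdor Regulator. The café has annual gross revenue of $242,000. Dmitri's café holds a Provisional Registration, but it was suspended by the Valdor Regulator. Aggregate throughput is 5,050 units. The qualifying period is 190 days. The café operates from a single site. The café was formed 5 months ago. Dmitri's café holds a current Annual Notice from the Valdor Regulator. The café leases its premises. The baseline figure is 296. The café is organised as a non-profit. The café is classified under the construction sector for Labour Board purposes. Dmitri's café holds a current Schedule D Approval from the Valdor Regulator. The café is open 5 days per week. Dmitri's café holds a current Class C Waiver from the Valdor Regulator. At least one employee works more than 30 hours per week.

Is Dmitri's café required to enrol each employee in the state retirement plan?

Exception (a) is satisfied on its face — a current General Certificate is held; the employer operates from a single site. Turning to paragraphs (e)–(k): (e) applies — a current Class C Waiver is held. (f) is engaged (the compliance score is 60 points, less than the 64 points limit), but is itself disapplied by (g): (g) applies — a current Schedule D Approval is held. (h) would limit (g) — a current Schedule A Waiver is held — but (i) sets (h) aside: (i) operates against (h): a current Provisional Declaration is held. (j) would limit (i) — the qualifying period is 190 days, under the 210 days limit — but (k) sets (j) aside: (k) operates against (j): a current Annual Notice is held. So (a) is unavailable.
Exception (b) fails — the Provisional Registration is not current.
Exception (c)'s conditions are all satisfied: the business's age is 5 months, below the 6 months limit; the employer is a non-profit. But: (m) operates against (c): the baseline figure is 296, meeting the 246 threshold. Exception (c) does not apply.
Exception (d) is satisfied on its face — aggregate throughput is 5,050 units, under the 5,900 units limit; no employee is paid on commission. However, paragraph (n) must be considered: (n) operates against (d): the café is classified under the construction sector. So (d) is unavailable.
No exception applies. The general rule governs.

Yes — Dmitri's café must enrol each employee in the state retirement plan.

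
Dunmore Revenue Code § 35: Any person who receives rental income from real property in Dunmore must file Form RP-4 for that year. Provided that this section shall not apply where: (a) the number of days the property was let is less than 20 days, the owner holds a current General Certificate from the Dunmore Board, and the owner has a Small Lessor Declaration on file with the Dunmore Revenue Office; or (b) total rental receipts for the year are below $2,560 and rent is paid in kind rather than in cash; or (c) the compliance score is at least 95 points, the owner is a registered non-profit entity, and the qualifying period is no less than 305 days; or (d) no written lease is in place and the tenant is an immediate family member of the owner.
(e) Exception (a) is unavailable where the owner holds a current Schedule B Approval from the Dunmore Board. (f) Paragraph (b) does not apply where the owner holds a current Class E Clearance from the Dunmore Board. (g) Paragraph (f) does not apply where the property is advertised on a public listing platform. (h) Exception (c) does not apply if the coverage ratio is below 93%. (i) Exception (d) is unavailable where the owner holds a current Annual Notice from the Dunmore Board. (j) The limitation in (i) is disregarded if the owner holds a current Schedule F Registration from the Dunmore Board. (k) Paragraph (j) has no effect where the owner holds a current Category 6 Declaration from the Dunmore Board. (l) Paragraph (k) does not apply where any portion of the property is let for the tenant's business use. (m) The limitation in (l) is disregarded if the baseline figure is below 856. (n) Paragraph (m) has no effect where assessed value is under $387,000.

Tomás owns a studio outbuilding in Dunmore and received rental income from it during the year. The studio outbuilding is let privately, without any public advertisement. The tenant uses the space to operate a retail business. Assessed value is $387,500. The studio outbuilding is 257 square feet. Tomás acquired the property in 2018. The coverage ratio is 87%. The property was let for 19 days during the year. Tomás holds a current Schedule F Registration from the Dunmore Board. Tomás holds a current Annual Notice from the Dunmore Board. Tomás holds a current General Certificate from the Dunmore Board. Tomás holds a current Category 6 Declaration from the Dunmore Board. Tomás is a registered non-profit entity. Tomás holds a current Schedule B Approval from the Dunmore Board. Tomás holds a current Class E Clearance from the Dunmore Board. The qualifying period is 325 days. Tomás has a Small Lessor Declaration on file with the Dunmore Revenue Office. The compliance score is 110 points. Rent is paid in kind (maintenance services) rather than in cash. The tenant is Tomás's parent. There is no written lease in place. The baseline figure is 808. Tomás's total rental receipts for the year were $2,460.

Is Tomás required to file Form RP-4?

Exception (a) is satisfied on its face — the number of days the property was let is 19 days, less than the 20 days limit; a current General Certificate is held; a Small Lessor Declaration is on file. But: (e) operates against (a): a current Schedule B Approval is held. (a) is therefore removed.
Exception (b): total rental receipts for the year are $2,460, below the $2,560 limit; rent is paid in kind — every condition holds. However, paragraphs (f)–(g) must be considered: (f) operates against (b): a current Class E Clearance is held. (g) is not triggered (the property is let privately without advertisement), so (f) stands. So (b) is unavailable.
Exception (c): the compliance score is 110 points, meeting the 95 points threshold; Tomás is a registered non-profit; the qualifying period is 325 days, meeting the 305 days threshold — every condition holds. But applying paragraph (h): (h) operates against (c): the coverage ratio is 87%, below the 93% limit. So (c) is unavailable.
Exception (d)'s conditions are all satisfied: there is no written lease; the tenant is an immediate family member. But applying paragraphs (i)–(n): (i) operates against (d): a current Annual Notice is held. (j) is triggered (a current Schedule F Registration is held), but is overridden by (k): (k) operates against (j): a current Category 6 Declaration is held. (l) applies (the space is let for business use), but is displaced by (m): (m) operates against (l): the baseline figure is 808, below the 856 limit. (n) is not engaged (assessed value is $387,500, not under $387,000), so (m) stands. (d) is therefore removed.
No exception is made out. Tomás falls within the general rule.

Yes — Tomás must file Form RP-4.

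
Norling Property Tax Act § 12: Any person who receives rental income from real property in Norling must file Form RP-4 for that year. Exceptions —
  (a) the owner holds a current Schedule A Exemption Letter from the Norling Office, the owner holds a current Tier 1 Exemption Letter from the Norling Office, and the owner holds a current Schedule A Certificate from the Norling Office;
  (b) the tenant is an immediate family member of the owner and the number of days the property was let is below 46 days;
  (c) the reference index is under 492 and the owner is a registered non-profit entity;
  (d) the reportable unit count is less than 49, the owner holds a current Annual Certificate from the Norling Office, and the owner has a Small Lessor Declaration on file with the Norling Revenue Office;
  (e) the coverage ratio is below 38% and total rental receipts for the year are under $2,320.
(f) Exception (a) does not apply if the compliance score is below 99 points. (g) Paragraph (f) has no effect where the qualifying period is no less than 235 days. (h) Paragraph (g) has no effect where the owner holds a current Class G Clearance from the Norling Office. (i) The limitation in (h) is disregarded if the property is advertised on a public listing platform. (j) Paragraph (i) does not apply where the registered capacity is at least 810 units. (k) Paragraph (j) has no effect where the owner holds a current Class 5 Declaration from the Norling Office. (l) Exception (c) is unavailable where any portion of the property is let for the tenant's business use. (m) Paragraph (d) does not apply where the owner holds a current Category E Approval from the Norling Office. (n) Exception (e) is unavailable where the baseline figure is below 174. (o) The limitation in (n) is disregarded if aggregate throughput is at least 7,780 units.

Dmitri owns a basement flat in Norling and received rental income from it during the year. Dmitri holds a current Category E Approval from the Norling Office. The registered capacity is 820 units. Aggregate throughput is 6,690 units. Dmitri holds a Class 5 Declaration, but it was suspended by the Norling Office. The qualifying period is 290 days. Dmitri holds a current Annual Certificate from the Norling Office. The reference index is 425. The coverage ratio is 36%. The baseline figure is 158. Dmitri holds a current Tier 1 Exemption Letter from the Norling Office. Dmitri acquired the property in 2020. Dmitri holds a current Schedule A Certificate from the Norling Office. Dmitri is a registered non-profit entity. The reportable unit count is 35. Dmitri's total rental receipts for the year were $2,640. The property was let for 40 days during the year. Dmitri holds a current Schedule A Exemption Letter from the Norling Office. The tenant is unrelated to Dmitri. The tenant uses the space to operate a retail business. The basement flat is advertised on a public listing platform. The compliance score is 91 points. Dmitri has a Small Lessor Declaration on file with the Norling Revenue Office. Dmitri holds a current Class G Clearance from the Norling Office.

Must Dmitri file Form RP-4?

Exception (a): a current Schedule A Exemption Letter is held; a current Tier 1 Exemption Letter is held; a current Schedule A Certificate is held — every condition holds. But: (f) operates against (a): the compliance score is 91 points, below the 99 points limit. (g) operates (the qualifying period is 290 days, meeting the 235 days threshold), but is displaced by (h): (h) operates against (g): a current Class G Clearance is held. (i) operates (the property is publicly advertised), but is overridden by (j): (j) applies — the registered capacity is 820 units, meeting the 810 units threshold. (k), which would lift (j), does not operate here — the Class 5 Declaration is not current. So (a) is unavailable.
Exception (b) does not apply: the tenant is unrelated to the owner.
Exception (c)'s conditions are all satisfied: the reference index is 425, under the 492 limit; Dmitri is a registered non-profit. Turning to paragraph (l): (l) operates against (c): the space is let for business use. (c) is therefore removed.
Exception (d): the reportable unit count is 35, less than the 49 limit; a current Annual Certificate is held; a Small Lessor Declaration is on file — every condition holds. But: (m) operates against (d): a current Category E Approval is held. So (d) is unavailable.
Exception (e) does not apply: total rental receipts for the year are $2,640, not under $2,320.
No exception applies. The general rule governs.

Yes — Dmitri must file Form RP-4.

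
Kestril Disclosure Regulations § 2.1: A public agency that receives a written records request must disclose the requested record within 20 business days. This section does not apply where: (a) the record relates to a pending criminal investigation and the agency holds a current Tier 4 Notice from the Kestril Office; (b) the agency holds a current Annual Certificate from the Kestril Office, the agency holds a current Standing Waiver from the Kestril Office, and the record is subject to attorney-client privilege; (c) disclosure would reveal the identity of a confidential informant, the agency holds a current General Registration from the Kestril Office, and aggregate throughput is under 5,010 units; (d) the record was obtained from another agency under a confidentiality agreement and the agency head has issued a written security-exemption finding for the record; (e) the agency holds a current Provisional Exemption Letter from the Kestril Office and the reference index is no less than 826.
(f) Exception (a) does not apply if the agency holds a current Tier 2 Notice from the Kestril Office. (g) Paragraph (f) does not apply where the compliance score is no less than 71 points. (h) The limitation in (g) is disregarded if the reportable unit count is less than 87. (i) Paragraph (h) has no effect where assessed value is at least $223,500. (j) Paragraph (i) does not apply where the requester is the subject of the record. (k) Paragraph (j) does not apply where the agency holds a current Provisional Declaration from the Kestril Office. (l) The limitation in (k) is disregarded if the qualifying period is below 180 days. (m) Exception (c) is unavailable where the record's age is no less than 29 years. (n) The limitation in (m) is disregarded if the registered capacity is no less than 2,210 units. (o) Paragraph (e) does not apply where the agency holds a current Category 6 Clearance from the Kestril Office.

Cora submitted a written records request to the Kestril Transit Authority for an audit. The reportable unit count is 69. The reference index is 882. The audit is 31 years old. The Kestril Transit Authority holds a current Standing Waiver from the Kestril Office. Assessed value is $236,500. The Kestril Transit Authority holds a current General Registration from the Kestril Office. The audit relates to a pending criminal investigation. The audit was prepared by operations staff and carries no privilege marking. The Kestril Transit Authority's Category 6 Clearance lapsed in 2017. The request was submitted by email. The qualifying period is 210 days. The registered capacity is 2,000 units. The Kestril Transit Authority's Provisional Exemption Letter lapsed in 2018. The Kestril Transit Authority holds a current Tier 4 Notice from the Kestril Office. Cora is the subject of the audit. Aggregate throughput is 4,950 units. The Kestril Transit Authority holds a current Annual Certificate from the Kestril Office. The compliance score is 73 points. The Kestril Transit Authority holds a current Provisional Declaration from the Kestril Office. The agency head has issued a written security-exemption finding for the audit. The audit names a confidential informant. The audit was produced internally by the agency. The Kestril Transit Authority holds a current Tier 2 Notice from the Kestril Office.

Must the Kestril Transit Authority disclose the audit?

Exception (a): the audit relates to a pending investigation; a current Tier 4 Notice is held — every condition holds. Applying paragraphs (f)–(l): (f) is engaged (a current Tier 2 Notice is held), but is itself disapplied by (g): (g) operates against (f): the compliance score is 73 points, meeting the 71 points threshold. (h) applies (the reportable unit count is 69, less than the 87 limit), but is displaced by (i): (i) operates against (h): assessed value is $236,500, meeting the $223,500 threshold. (j) is engaged (Cora is the subject of the audit), but is itself disapplied by (k): (k) operates against (j): a current Provisional Declaration is held. (l) is not triggered (the qualifying period is 210 days, not below 180 days), so (k) stands. So (a) applies.
Exception (b) does not apply: the audit carries no privilege marking.
Exception (c) is satisfied on its face — the audit names a confidential informant; a current General Registration is held; aggregate throughput is 4,950 units, under the 5,010 units limit. But applying paragraphs (m)–(n): (m) is triggered — the record's age is 31 years, meeting the 29 years threshold. (n) is not triggered (the registered capacity is 2,000 units, short of 2,210 units), so (m) stands. Exception (c) does not apply.
Exception (d) requires that the record was obtained from another agency under a confidentiality agreement; but the audit was produced internally, so (d) is unavailable.
Exception (e) fails — there is no Provisional Exemption Letter in force.

No — exception (a) applies; the Kestril Transit Authority is not required to disclose the audit.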